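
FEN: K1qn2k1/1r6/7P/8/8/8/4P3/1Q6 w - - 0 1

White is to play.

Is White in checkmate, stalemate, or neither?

White to move; white king on a8.
In check: yes, from the black queen on c8.
King squares — a7: attacked by Rb7; b7: attacked by Qc8; b8: attacked by Rb7.
Legal moves for White: none.
In check with no legal moves → checkmate.

checkmate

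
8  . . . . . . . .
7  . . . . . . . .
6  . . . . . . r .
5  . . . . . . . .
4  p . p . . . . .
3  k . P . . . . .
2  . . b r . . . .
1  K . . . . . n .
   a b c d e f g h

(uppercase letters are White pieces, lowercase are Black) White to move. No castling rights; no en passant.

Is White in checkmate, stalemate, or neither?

stalemate

White to move; white king on a1.
In check: no.
King squares — b1: attacked by Bc2; a2: attacked by Ka3; b2: attacked by Ka3.
Legal moves for White: none.
Not in check and no legal moves → stalemate.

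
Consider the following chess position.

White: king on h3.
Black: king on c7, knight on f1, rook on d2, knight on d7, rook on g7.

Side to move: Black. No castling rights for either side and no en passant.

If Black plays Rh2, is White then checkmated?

yes

After Rh2: white king on h3; in check: yes, from the black rook on h2.
King squares — g2: attacked by Rh2; h2: attacked by Nf1; g3: attacked by Nf1; g4: attacked by Rg7; h4: attacked by Rh2.
White has no legal moves → checkmate.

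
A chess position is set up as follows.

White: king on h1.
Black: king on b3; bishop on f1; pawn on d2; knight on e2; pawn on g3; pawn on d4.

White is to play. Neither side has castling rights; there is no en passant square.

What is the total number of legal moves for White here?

White to move; king on h1.
In check: no.
Legal moves: none.
Count: 0.

0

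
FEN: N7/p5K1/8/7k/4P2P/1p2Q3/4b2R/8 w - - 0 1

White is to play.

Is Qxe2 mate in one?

After Qxe2: black king on h5; in check: yes, from the white queen on e2.
King squares — g4: attacked by Qe2; h4: attacked by Rh2; g5: attacked by Ph4; g6: attacked by Kg7; h6: attacked by Kg7.
Black has no legal moves → checkmate.

yes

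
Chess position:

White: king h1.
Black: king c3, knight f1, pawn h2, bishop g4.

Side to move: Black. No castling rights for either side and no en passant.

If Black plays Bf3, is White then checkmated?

After Bf3: white king on h1; in check: yes, from the black bishop on f3.
King squares — g1: attacked by Ph2; g2: attacked by Bf3; h2: attacked by Nf1.
White has no legal moves → checkmate.

yes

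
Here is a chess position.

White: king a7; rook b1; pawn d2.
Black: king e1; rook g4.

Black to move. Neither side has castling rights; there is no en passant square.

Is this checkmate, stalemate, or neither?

Black to move; black king on e1.
In check: yes, from the white rook on b1.
King squares — d1: attacked by Rb1; f1: attacked by Rb1; d2: available; e2: available; f2: available.
Legal moves for Black: Kf2, Ke2, Kxd2.
Black is in check but has 3 legal moves → neither.

neither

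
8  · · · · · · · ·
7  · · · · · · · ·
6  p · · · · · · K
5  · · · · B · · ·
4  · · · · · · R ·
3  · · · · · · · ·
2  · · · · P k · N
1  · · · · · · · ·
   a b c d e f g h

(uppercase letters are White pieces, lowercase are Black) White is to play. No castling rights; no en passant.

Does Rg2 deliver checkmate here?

no

After Rg2: black king on f2; in check: yes, from the white rook on g2.
Black has 3 legal replies: Ke3, Kxg2, Ke1.
In check but a legal move exists → not checkmate.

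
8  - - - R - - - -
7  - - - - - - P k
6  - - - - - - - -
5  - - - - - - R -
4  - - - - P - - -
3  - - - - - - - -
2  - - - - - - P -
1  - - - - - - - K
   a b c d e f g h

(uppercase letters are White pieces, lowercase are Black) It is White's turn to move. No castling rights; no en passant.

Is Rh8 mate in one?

yes

After Rh8: black king on h7; in check: yes, from the white rook on h8.
King squares — g6: attacked by Rg5; h6: attacked by Rh8; g7: attacked by Rg5; g8: attacked by Rh8; h8: attacked by Pg7.
Black has no legal moves → checkmate.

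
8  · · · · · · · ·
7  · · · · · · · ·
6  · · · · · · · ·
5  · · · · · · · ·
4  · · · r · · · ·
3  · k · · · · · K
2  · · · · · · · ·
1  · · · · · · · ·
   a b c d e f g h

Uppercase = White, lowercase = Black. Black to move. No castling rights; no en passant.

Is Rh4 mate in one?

no

After Rh4: white king on h3; in check: yes, from the black rook on h4.
White has 3 legal replies: Kxh4, Kg3, Kg2.
In check but a legal move exists → not checkmate.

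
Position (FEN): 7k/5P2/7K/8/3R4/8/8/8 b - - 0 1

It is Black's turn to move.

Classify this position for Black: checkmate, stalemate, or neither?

stalemate

Black to move; black king on h8.
In check: no.
King squares — g7: attacked by Kh6; h7: attacked by Kh6; g8: attacked by Pf7.
Legal moves for Black: none.
Not in check and no legal moves → stalemate.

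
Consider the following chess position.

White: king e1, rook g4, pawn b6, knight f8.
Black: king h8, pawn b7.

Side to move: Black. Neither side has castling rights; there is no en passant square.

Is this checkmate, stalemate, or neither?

stalemate

Black to move; black king on h8.
In check: no.
King squares — g7: attacked by Rg4; h7: attacked by Nf8; g8: attacked by Rg4.
Legal moves for Black: none.
Not in check and no legal moves → stalemate.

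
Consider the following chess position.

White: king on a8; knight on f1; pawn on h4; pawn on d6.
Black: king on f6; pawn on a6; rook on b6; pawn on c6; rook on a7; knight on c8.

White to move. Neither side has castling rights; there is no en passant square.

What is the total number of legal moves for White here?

0

White to move; king on a8.
In check: yes, from the black rook on a7.
Legal moves: none.
Count: 0.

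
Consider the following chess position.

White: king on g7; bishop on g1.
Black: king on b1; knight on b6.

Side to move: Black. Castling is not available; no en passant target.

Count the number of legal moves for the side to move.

Black to move; king on b1.
In check: no.
Legal moves: Nc8, Na8, Nd7, Nd5, Nc4, Na4, Kc2, Kb2, Ka2, Kc1, Ka1.
Count: 11.

11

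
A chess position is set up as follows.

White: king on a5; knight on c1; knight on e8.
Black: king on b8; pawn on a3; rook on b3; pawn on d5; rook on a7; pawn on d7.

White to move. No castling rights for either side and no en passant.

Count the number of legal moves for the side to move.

0

White to move; king on a5.
In check: yes, from the black rook on a7.
Legal moves: none.
Count: 0.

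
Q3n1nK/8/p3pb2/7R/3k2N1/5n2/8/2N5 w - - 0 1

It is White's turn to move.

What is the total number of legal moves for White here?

White to move; king on h8.
In check: yes, from the black bishop on f6.
Legal moves: Kxg8, Kh7, Nxf6.
Count: 3.

3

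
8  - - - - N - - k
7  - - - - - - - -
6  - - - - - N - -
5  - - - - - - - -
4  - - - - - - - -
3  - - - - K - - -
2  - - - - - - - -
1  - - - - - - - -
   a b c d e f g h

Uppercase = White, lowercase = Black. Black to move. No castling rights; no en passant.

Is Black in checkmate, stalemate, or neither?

stalemate

Black to move; black king on h8.
In check: no.
King squares — g7: attacked by Ne8; h7: attacked by Nf6; g8: attacked by Nf6.
Legal moves for Black: none.
Not in check and no legal moves → stalemate.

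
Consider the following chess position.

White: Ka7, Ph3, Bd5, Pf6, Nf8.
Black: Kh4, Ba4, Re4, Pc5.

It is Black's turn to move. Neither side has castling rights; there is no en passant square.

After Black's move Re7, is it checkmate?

After Re7: white king on a7; in check: yes, from the black rook on e7.
White has 7 legal replies: Kb8, Ka8, Kb6, Ka6, Nd7, Bb7, fxe7.
In check but a legal move exists → not checkmate.

no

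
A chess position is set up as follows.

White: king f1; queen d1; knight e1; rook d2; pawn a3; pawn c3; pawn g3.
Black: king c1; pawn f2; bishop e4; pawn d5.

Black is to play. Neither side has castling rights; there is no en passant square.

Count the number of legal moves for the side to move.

Black to move; king on c1.
In check: yes, from the white queen on d1.
Legal moves: none.
Count: 0.

0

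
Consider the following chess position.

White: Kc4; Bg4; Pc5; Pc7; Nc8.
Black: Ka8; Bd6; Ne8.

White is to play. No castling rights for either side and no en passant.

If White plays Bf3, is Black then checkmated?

After Bf3: black king on a8; in check: yes, from the white bishop on f3.
King squares — a7: attacked by Nc8; b7: attacked by Bf3; b8: attacked by Pc7.
Black has no legal moves → checkmate.

yes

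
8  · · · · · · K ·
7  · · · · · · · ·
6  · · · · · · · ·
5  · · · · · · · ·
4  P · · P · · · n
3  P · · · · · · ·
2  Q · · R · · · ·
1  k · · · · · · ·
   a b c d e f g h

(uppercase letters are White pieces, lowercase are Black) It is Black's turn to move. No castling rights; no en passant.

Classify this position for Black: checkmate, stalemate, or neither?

checkmate

Black to move; black king on a1.
In check: yes, from the white queen on a2.
King squares — b1: attacked by Qa2; a2: attacked by Rd2; b2: attacked by Qa2.
Legal moves for Black: none.
In check with no legal moves → checkmate.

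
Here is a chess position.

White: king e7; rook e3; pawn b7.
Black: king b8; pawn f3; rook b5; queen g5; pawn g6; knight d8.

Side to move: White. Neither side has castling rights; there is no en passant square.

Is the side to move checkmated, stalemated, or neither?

White to move; white king on e7.
In check: yes, from the black queen on g5.
Legal moves for White: Kf8, Ke8, Kd7, Kd6.
White is in check but has 4 legal moves → neither.

neither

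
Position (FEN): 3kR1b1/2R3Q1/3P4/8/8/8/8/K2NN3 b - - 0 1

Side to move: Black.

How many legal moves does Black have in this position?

Black to move; king on d8.
In check: yes, from the white rook on e8.
Legal moves: Kxe8.
Count: 1.

1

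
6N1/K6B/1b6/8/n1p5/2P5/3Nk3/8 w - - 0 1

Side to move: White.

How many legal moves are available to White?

4

White to move; king on a7.
In check: yes, from the black bishop on b6.
Legal moves: Kb8, Ka8, Kb7, Ka6.
Count: 4.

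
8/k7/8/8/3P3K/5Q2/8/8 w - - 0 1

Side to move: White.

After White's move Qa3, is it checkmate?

After Qa3: black king on a7; in check: yes, from the white queen on a3.
Black has 3 legal replies: Kb8, Kb7, Kb6.
In check but a legal move exists → not checkmate.

no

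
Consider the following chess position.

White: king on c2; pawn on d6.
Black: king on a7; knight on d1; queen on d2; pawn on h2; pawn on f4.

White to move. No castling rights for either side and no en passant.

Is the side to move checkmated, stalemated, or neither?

White to move; white king on c2.
In check: yes, from the black queen on d2.
King squares — b1: available; c1: attacked by Qd2; d1: attacked by Qd2; b2: attacked by Nd1; d2: available; b3: available; c3: attacked by Nd1; d3: attacked by Qd2.
Legal moves for White: Kb3, Kxd2, Kb1.
White is in check but has 3 legal moves → neither.

neither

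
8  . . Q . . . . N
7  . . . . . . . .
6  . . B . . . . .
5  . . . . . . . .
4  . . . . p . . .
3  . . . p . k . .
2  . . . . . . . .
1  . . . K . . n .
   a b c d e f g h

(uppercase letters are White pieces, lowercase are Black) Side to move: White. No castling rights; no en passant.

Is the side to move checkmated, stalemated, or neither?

White to move; white king on d1.
In check: no.
Legal moves for White include: Nf7, Ng6, Qg8, Qf8+, Qe8, Qd8, Qb8, Qa8, Qd7, Qc7, Qb7, Qe6, Qa6, Qf5+, Qg4+, Qh3+, Be8, Ba8, ... (list truncated; more exist).
White has legal moves and is not in check → neither.

neither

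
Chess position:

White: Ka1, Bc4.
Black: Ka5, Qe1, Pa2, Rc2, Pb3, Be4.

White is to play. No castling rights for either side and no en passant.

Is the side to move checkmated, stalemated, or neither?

White to move; white king on a1.
In check: yes, from the black queen on e1.
King squares — b1: attacked by Qe1; a2: attacked by Rc2; b2: attacked by Rc2.
Legal moves for White: none.
In check with no legal moves → checkmate.

checkmate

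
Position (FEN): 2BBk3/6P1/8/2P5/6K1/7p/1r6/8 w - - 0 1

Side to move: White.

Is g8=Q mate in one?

yes

After g8=Q: black king on e8; in check: yes, from the white queen on g8.
King squares — d7: attacked by Bc8; e7: attacked by Bd8; f7: attacked by Qg8; d8: attacked by Qg8; f8: attacked by Qg8.
Black has no legal moves → checkmate.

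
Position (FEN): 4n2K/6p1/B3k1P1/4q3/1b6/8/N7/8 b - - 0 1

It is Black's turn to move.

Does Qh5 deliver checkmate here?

After Qh5: white king on h8; in check: yes, from the black queen on h5.
White has 1 legal reply: Kg8.
In check but a legal move exists → not checkmate.

no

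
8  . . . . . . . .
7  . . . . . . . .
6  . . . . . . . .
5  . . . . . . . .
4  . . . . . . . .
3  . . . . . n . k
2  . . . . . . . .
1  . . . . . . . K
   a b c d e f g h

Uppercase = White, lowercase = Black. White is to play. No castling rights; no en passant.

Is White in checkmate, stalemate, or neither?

White to move; white king on h1.
In check: no.
King squares — g1: attacked by Nf3; g2: attacked by Kh3; h2: attacked by Nf3.
Legal moves for White: none.
Not in check and no legal moves → stalemate.

stalemate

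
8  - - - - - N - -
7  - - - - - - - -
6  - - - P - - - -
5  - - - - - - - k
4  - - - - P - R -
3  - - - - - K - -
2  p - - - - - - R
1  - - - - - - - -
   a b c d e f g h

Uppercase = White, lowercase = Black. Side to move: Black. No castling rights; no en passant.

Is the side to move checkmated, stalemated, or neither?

checkmate

Black to move; black king on h5.
In check: yes, from the white rook on h2.
King squares — g4: attacked by Kf3; h4: attacked by Rh2; g5: attacked by Rg4; g6: attacked by Rg4; h6: attacked by Rh2.
Legal moves for Black: none.
In check with no legal moves → checkmate.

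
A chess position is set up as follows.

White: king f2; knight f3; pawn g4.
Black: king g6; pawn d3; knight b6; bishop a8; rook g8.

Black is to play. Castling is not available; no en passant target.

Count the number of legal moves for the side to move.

Black to move; king on g6.
In check: no.
Legal moves: Rh8, Rf8, Re8, Rd8, Rc8, Rb8, Rg7, Bb7, Bc6, Bd5, Be4, Bxf3, Kh7, Kg7, Kf7, Kh6, Kf6, Nc8, Nd7, Nd5, Nc4, Na4, d2.
Count: 23.

23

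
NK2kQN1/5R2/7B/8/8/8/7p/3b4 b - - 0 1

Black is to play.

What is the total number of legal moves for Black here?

0

Black to move; king on e8.
In check: yes, from the white queen on f8.
Legal moves: none.
Count: 0.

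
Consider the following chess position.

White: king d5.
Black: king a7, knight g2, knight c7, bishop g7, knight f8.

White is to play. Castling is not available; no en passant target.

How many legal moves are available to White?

5

White to move; king on d5.
In check: yes, from the black knight on c7.
Legal moves: Kd6, Kc6, Kc5, Ke4, Kc4.
Count: 5.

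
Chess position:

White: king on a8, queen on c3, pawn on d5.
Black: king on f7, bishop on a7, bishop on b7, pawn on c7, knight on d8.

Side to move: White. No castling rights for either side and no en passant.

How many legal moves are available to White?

White to move; king on a8.
In check: yes, from the black bishop on b7.
Legal moves: Kxa7.
Count: 1.

1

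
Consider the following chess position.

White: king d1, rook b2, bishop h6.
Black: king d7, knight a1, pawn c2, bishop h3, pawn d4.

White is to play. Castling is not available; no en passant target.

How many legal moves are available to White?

5

White to move; king on d1.
In check: yes, from the black pawn on c2.
Legal moves: Ke2, Kd2, Ke1, Kc1, Rxc2.
Count: 5.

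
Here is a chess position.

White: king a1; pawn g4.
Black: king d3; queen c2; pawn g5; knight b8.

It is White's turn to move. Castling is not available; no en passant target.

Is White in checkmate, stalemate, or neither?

stalemate

White to move; white king on a1.
In check: no.
King squares — b1: attacked by Qc2; a2: attacked by Qc2; b2: attacked by Qc2.
Legal moves for White: none.
Not in check and no legal moves → stalemate.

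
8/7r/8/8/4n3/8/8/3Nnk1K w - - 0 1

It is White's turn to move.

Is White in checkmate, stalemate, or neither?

checkmate

White to move; white king on h1.
In check: yes, from the black rook on h7.
King squares — g1: attacked by Kf1; g2: attacked by Ne1; h2: attacked by Rh7.
Legal moves for White: none.
In check with no legal moves → checkmate.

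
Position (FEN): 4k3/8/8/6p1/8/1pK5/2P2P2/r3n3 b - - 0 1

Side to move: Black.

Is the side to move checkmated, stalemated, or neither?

Black to move; black king on e8.
In check: no.
Legal moves for Black include: Kf8, Kd8, Kf7, Ke7, Kd7, Nf3, Nd3, Ng2, Nxc2, Ra8, Ra7, Ra6, Ra5, Ra4, Ra3, Ra2, Rd1, Rc1, ... (list truncated; more exist).
Black has legal moves and is not in check → neither.

neither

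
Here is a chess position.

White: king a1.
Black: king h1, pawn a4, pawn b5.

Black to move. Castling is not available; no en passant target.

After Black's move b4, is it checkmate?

After b4: white king on a1; in check: no.
White is not in check, so this cannot be checkmate.

no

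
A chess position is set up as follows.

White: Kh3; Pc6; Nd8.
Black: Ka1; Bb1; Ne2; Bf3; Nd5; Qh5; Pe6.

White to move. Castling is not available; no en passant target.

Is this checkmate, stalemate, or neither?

checkmate

White to move; white king on h3.
In check: yes, from the black queen on h5.
King squares — g2: attacked by Bf3; h2: attacked by Qh5; g3: attacked by Ne2; g4: attacked by Bf3; h4: attacked by Qh5.
Legal moves for White: none.
In check with no legal moves → checkmate.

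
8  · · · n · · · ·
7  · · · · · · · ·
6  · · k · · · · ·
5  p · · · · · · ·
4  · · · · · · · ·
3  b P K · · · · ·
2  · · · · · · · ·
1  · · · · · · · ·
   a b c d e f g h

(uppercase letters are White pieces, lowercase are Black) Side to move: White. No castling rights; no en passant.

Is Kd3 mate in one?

no

After Kd3: black king on c6; in check: no.
Black is not in check, so this cannot be checkmate.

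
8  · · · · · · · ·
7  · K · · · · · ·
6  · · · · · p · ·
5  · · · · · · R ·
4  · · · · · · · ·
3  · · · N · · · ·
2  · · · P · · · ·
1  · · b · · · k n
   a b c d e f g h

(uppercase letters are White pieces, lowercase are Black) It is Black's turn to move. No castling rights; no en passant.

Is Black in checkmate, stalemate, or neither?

Black to move; black king on g1.
In check: yes, from the white rook on g5.
Legal moves for Black: Kh2, Kf1, Ng3, fxg5.
Black is in check but has 4 legal moves → neither.

neither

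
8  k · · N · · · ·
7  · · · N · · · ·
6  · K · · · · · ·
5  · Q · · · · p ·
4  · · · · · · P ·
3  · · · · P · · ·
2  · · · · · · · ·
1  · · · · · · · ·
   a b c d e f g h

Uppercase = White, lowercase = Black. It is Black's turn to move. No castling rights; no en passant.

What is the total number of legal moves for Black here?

0

Black to move; king on a8.
In check: no.
Legal moves: none.
Count: 0.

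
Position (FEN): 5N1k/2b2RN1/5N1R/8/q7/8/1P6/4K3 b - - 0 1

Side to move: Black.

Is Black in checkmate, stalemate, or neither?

Black to move; black king on h8.
In check: yes, from the white rook on h6.
King squares — g7: attacked by Rf7; h7: attacked by Nf6; g8: attacked by Nf6.
Legal moves for Black: none.
In check with no legal moves → checkmate.

checkmate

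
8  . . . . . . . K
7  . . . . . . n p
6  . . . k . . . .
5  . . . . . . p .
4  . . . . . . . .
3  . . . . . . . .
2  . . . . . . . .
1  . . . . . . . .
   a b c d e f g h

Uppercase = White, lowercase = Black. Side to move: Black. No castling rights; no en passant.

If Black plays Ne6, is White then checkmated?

After Ne6: white king on h8; in check: no.
White is not in check, so this cannot be checkmate.

no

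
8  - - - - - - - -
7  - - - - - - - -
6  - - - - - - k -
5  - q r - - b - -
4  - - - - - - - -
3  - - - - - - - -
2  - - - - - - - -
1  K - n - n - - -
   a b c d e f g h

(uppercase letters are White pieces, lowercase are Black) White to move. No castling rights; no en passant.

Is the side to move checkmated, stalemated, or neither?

stalemate

White to move; white king on a1.
In check: no.
King squares — b1: attacked by Qb5; a2: attacked by Nc1; b2: attacked by Qb5.
Legal moves for White: none.
Not in check and no legal moves → stalemate.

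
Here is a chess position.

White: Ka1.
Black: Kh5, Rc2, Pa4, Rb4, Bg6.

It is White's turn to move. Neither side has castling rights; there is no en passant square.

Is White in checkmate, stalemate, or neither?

White to move; white king on a1.
In check: no.
King squares — b1: attacked by Rb4; a2: attacked by Rc2; b2: attacked by Rc2.
Legal moves for White: none.
Not in check and no legal moves → stalemate.

stalemate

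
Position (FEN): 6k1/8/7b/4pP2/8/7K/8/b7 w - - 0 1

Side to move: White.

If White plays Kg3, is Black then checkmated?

After Kg3: black king on g8; in check: no.
Black is not in check, so this cannot be checkmate.

no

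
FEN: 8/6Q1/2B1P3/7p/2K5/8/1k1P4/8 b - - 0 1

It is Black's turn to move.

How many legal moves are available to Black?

5

Black to move; king on b2.
In check: yes, from the white queen on g7.
Legal moves: Ka3, Kc2, Ka2, Kc1, Kb1.
Count: 5.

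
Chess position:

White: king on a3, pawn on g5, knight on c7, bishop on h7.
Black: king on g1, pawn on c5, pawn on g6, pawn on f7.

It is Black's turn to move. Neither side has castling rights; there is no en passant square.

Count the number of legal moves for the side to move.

Black to move; king on g1.
In check: no.
Legal moves: Kh2, Kg2, Kf2, Kh1, Kf1, f6, c4, f5.
Count: 8.

8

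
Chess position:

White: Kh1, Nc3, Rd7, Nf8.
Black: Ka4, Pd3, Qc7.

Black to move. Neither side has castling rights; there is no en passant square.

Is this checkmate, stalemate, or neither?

neither

Black to move; black king on a4.
In check: yes, from the white knight on c3.
King squares — a3: available; b3: available; b4: available; a5: available; b5: attacked by Nc3.
Legal moves for Black: Ka5, Kb4, Kb3, Ka3, Qxc3.
Black is in check but has 5 legal moves → neither.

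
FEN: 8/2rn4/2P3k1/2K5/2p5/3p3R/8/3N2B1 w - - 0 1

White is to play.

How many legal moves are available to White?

White to move; king on c5.
In check: yes, from the black knight on d7.
Legal moves: Kd6, Kd5, Kb5, Kd4, Kxc4, Kb4.
Count: 6.

6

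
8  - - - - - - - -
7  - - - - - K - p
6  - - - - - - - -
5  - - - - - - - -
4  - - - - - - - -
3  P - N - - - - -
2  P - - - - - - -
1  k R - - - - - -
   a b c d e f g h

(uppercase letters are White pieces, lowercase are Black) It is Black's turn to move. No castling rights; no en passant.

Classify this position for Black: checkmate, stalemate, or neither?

Black to move; black king on a1.
In check: yes, from the white rook on b1.
King squares — b1: attacked by Nc3; a2: attacked by Nc3; b2: attacked by Rb1.
Legal moves for Black: none.
In check with no legal moves → checkmate.

checkmate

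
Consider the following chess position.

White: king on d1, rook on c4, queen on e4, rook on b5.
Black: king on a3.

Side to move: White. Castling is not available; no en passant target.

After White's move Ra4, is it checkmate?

After Ra4: black king on a3; in check: yes, from the white rook on a4.
King squares — a2: attacked by Ra4; b2: attacked by Rb5; b3: attacked by Rb5; a4: attacked by Qe4; b4: attacked by Ra4.
Black has no legal moves → checkmate.

yes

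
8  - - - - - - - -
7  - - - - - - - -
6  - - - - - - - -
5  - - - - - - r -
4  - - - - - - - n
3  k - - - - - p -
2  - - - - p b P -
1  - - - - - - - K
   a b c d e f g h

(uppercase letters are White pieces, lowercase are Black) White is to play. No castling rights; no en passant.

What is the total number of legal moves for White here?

0

White to move; king on h1.
In check: no.
Legal moves: none.
Count: 0.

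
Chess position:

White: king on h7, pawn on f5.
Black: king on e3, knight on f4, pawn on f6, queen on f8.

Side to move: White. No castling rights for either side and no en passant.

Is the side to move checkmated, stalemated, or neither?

stalemate

White to move; white king on h7.
In check: no.
King squares — g6: attacked by Nf4; h6: attacked by Qf8; g7: attacked by Qf8; g8: attacked by Qf8; h8: attacked by Qf8.
Legal moves for White: none.
Not in check and no legal moves → stalemate.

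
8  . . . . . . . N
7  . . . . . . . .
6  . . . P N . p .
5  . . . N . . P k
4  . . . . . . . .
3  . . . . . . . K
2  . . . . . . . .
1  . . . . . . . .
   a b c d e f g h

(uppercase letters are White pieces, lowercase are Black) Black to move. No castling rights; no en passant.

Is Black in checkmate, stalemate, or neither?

stalemate

Black to move; black king on h5.
In check: no.
King squares — g4: attacked by Kh3; h4: attacked by Kh3; g5: attacked by Ne6; g6: own pawn; h6: attacked by Pg5.
Legal moves for Black: none.
Not in check and no legal moves → stalemate.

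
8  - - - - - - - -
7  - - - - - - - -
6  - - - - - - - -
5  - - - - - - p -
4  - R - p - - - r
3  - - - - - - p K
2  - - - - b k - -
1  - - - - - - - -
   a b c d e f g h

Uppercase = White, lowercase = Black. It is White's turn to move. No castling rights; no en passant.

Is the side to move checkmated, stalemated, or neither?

White to move; white king on h3.
In check: yes, from the black rook on h4.
King squares — g2: attacked by Kf2; h2: attacked by Pg3; g3: attacked by Kf2; g4: attacked by Be2; h4: attacked by Pg5.
Legal moves for White: none.
In check with no legal moves → checkmate.

checkmate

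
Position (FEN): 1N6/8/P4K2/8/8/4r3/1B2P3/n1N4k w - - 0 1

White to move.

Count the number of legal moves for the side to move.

16

White to move; king on f6.
In check: no.
Legal moves: Nd7, Nc6, Kg7, Kf7, Kg6, Kg5, Kf5, Be5, Bd4, Bc3, Ba3, Bxa1, Nd3, Nb3, Na2, a7.
Count: 16.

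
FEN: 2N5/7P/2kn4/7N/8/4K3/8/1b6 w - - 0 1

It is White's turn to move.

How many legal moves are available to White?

18

White to move; king on e3.
In check: no.
Legal moves: Ne7+, Na7+, Nxd6, Nb6, Ng7, Nf6, Nf4, Ng3, Kf4, Kd4, Kf3, Kf2, Ke2, Kd2, h8=Q, h8=R, h8=B, h8=N.
Count: 18.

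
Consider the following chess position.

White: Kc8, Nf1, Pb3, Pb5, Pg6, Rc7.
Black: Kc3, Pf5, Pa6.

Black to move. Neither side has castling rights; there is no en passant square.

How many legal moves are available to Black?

Black to move; king on c3.
In check: yes, from the white rook on c7.
Legal moves: Kd4, Kb4, Kd3, Kxb3, Kb2.
Count: 5.

5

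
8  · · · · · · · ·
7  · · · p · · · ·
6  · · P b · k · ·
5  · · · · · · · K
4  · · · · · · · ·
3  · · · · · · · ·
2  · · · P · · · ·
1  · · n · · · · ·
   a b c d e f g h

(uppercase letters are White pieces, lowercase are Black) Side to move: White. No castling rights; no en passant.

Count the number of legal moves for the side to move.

7

White to move; king on h5.
In check: no.
Legal moves: Kh6, Kh4, Kg4, cxd7, c7, d3, d4.
Count: 7.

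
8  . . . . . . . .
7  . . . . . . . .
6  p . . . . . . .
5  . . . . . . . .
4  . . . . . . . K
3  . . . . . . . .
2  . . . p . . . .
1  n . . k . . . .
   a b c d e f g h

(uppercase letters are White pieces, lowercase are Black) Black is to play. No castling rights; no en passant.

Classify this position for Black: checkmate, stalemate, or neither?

neither

Black to move; black king on d1.
In check: no.
Legal moves for Black: Ke2, Kc2, Ke1, Kc1, Nb3, Nc2, a5.
Black has 7 legal moves and is not in check → neither.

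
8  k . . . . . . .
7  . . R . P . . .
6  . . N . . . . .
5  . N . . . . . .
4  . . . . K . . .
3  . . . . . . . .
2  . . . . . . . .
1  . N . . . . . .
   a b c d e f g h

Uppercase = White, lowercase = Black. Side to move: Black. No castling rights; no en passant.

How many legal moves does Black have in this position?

Black to move; king on a8.
In check: no.
Legal moves: none.
Count: 0.

0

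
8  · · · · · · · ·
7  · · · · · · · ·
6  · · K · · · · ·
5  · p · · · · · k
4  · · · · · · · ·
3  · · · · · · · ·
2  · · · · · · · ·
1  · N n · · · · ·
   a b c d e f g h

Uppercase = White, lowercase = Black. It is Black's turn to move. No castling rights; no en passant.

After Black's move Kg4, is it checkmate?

no

After Kg4: white king on c6; in check: no.
White is not in check, so this cannot be checkmate.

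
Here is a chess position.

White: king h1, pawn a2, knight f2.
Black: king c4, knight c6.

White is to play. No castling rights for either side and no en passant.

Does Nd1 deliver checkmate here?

no

After Nd1: black king on c4; in check: no.
Black is not in check, so this cannot be checkmate.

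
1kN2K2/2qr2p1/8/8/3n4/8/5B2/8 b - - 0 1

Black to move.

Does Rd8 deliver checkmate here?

yes

After Rd8: white king on f8; in check: yes, from the black rook on d8.
King squares — e7: attacked by Qc7; f7: attacked by Qc7; g7: attacked by Qc7; e8: attacked by Rd8; g8: attacked by Rd8.
White has no legal moves → checkmate.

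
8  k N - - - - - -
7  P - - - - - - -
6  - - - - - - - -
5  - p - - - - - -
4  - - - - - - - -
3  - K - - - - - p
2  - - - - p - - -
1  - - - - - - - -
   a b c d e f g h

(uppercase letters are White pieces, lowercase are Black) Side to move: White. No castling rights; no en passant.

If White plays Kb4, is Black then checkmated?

no

After Kb4: black king on a8; in check: no.
Black is not in check, so this cannot be checkmate.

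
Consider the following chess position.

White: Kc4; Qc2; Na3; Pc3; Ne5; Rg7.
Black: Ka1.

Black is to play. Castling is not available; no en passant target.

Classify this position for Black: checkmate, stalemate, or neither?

Black to move; black king on a1.
In check: no.
King squares — b1: attacked by Qc2; a2: attacked by Qc2; b2: attacked by Qc2.
Legal moves for Black: none.
Not in check and no legal moves → stalemate.

stalemate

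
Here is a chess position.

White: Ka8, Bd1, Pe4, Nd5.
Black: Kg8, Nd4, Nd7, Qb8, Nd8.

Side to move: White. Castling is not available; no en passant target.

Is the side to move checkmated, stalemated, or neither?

White to move; white king on a8.
In check: yes, from the black queen on b8.
King squares — a7: attacked by Qb8; b7: attacked by Qb8; b8: attacked by Nd7.
Legal moves for White: none.
In check with no legal moves → checkmate.

checkmate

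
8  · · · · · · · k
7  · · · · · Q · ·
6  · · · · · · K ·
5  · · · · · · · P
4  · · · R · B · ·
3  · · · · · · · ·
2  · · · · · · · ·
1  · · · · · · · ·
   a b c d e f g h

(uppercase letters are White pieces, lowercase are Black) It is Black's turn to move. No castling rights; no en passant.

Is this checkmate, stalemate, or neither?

stalemate

Black to move; black king on h8.
In check: no.
King squares — g7: attacked by Kg6; h7: attacked by Kg6; g8: attacked by Qf7.
Legal moves for Black: none.
Not in check and no legal moves → stalemate.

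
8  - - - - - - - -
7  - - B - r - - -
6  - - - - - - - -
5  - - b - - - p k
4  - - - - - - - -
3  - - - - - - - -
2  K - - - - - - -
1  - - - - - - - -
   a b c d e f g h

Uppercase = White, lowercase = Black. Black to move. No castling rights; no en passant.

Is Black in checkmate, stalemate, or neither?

neither

Black to move; black king on h5.
In check: no.
Legal moves for Black include: Re8, Rh7, Rg7, Rf7, Rd7, Rxc7, Re6, Re5, Re4, Re3, Re2+, Re1, Kh6, Kg6, Kh4, Kg4, Ba7, Bd6, ... (list truncated; more exist).
Black has legal moves and is not in check → neither.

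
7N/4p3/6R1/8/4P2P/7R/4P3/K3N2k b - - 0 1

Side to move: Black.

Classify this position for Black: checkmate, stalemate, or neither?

checkmate

Black to move; black king on h1.
In check: yes, from the white rook on h3.
King squares — g1: attacked by Rg6; g2: attacked by Ne1; h2: attacked by Rh3.
Legal moves for Black: none.
In check with no legal moves → checkmate.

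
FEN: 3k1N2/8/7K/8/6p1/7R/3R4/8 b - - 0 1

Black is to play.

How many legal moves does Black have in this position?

4

Black to move; king on d8.
In check: yes, from the white rook on d2.
Legal moves: Ke8, Kc8, Ke7, Kc7.
Count: 4.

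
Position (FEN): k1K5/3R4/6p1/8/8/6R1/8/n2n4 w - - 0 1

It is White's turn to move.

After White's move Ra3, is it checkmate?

After Ra3: black king on a8; in check: yes, from the white rook on a3.
King squares — a7: attacked by Ra3; b7: attacked by Rd7; b8: attacked by Kc8.
Black has no legal moves → checkmate.

yes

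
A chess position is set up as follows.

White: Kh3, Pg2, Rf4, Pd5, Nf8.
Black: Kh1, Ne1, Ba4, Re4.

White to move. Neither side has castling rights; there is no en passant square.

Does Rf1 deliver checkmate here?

After Rf1: black king on h1; in check: yes, from the white rook on f1.
King squares — g1: attacked by Rf1; g2: attacked by Kh3; h2: attacked by Kh3.
Black has no legal moves → checkmate.

yes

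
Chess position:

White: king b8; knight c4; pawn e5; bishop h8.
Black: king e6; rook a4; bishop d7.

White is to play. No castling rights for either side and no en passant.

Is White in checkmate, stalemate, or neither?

White to move; white king on b8.
In check: no.
Legal moves for White: Bg7, Bf6, Kc7, Kb7, Nd6, Nb6, Na5, Ne3, Na3, Nd2, Nb2.
White has 11 legal moves and is not in check → neither.

neither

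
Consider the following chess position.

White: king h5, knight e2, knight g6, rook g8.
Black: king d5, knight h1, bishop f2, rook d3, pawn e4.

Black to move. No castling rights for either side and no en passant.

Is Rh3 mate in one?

After Rh3: white king on h5; in check: yes, from the black rook on h3.
White has 3 legal replies: Kg5, Kg4, Nh4.
In check but a legal move exists → not checkmate.

no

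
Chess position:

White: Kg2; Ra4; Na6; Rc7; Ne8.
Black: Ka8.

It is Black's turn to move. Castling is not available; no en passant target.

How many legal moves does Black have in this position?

0

Black to move; king on a8.
In check: no.
Legal moves: none.
Count: 0.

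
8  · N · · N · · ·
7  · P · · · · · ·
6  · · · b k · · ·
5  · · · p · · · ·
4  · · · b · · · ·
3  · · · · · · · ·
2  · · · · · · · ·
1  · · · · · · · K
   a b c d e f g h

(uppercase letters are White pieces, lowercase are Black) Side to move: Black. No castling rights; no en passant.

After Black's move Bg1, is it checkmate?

After Bg1: white king on h1; in check: no.
White is not in check, so this cannot be checkmate.

no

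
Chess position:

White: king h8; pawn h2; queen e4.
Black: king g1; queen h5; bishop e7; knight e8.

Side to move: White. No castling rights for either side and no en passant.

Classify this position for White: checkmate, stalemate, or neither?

White to move; white king on h8.
In check: yes, from the black queen on h5.
King squares — g7: attacked by Ne8; h7: attacked by Qh5; g8: available.
Legal moves for White: Kg8, Qh7.
White is in check but has 2 legal moves → neither.

neither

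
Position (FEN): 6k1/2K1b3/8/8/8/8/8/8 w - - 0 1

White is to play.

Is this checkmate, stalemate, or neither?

White to move; white king on c7.
In check: no.
Legal moves for White: Kc8, Kb8, Kd7, Kb7, Kc6, Kb6.
White has 6 legal moves and is not in check → neither.

neither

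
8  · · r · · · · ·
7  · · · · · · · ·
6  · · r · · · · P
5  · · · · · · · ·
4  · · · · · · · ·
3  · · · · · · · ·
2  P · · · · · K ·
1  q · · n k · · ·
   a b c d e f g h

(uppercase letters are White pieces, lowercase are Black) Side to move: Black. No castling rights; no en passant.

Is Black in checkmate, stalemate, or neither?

neither

Black to move; black king on e1.
In check: no.
Legal moves for Black include: Rh8, Rg8+, Rf8, Re8, Rd8, Rb8, Ra8, R8c7, R6c7, Rxh6, Rg6+, Rf6, Re6, Rd6, Rb6, Ra6, Rc5, Rc4, ... (list truncated; more exist).
Black has legal moves and is not in check → neither.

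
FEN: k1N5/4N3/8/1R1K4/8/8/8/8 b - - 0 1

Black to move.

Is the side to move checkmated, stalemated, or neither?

Black to move; black king on a8.
In check: no.
King squares — a7: attacked by Nc8; b7: attacked by Rb5; b8: attacked by Rb5.
Legal moves for Black: none.
Not in check and no legal moves → stalemate.

stalemate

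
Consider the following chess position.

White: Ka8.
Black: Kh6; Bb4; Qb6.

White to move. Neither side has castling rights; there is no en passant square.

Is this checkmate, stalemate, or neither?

stalemate

White to move; white king on a8.
In check: no.
King squares — a7: attacked by Qb6; b7: attacked by Qb6; b8: attacked by Qb6.
Legal moves for White: none.
Not in check and no legal moves → stalemate.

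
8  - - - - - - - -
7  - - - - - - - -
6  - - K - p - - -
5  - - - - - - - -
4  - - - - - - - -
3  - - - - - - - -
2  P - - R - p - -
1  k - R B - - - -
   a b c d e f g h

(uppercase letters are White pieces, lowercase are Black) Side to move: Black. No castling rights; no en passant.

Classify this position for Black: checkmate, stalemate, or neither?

checkmate

Black to move; black king on a1.
In check: yes, from the white rook on c1.
King squares — b1: attacked by Rc1; a2: attacked by Rd2; b2: attacked by Rd2.
Legal moves for Black: none.
In check with no legal moves → checkmate.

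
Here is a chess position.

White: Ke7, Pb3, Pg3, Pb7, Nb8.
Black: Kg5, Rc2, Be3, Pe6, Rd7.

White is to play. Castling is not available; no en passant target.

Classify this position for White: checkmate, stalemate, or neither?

White to move; white king on e7.
In check: yes, from the black rook on d7.
Legal moves for White: Kf8, Ke8, Kxd7, Kxe6, Nxd7.
White is in check but has 5 legal moves → neither.

neither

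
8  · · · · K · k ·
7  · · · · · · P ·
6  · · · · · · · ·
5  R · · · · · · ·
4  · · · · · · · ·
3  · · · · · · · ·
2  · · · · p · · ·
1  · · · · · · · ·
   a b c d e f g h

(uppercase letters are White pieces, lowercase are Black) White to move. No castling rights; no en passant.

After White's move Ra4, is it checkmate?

After Ra4: black king on g8; in check: no.
Black is not in check, so this cannot be checkmate.

no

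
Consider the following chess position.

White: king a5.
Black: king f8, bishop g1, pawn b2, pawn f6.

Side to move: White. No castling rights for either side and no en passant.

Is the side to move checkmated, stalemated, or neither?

White to move; white king on a5.
In check: no.
Legal moves for White: Ka6, Kb5, Kb4, Ka4.
White has 4 legal moves and is not in check → neither.

neither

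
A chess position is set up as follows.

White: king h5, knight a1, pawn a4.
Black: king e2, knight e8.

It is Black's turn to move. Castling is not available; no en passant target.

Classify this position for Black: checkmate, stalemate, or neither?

Black to move; black king on e2.
In check: no.
Legal moves for Black: Ng7+, Nc7, Nf6+, Nd6, Kf3, Ke3, Kd3, Kf2, Kd2, Kf1, Ke1, Kd1.
Black has 12 legal moves and is not in check → neither.

neither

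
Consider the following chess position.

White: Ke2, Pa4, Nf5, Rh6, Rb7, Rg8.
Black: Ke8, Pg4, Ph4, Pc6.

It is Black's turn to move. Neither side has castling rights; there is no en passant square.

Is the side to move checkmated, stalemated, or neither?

Black to move; black king on e8.
In check: yes, from the white rook on g8.
King squares — d7: attacked by Rb7; e7: attacked by Nf5; f7: attacked by Rb7; d8: attacked by Rg8; f8: attacked by Rg8.
Legal moves for Black: none.
In check with no legal moves → checkmate.

checkmate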